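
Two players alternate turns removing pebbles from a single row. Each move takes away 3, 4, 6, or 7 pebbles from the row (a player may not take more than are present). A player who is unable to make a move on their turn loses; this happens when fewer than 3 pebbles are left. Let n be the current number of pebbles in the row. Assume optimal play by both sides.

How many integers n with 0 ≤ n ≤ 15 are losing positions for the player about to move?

Build the W/L table. Terminal = L. A non-terminal position is W if it has a move to some L; otherwise it is L.
n=0: no move → L
n=1: no move → L
n=2: no move → L
n=3: →0(L), so W
n=4: →1(L), so W
n=5: →2(L), so W
n=6: →2(L), so W
n=7: →1(L), so W
n=8: →2(L), so W
n=9: →2(L), so W
n=10: →7(W), 6(W), 4(W), 3(W) — all W, so L
n=11: →8(W), 7(W), 5(W), 4(W) — all W, so L
n=12: →9(W), 8(W), 6(W), 5(W) — all W, so L
n=13: →10(L), so W
n=14: →11(L), so W
n=15: →12(L), so W
L entries with 0 ≤ n ≤ 15: n = 0, 1, 2, 10, 11, 12; that makes 6.

6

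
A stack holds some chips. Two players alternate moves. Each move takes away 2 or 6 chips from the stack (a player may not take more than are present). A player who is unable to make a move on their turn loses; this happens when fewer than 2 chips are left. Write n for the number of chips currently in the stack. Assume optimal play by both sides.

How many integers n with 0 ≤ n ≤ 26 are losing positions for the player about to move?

Label each position W (a win for the player to move) or L (a loss). A position with no legal move is L; any other position is W exactly when some move reaches an L, and L when every move reaches a W.
n=0: no move → L
n=1: no move → L
n=2: W (go to 0, an L position)
n=3: W (go to 1, an L position)
n=4: L (sole option 2(W) is W)
n=5: L (sole option 3(W) is W)
n=6: W (go to 4, an L position)
n=7: W (go to 5, an L position)
n=8: L (options 6(W), 2(W) are all W)
n=9: L (options 7(W), 3(W) are all W)
n=10: W (go to 8, an L position)
n=11: W (go to 9, an L position)
n=12: L (options 10(W), 6(W) are all W)
n=13: L (options 11(W), 7(W) are all W)
n=14: W (go to 12, an L position)
n=15: W (go to 13, an L position)
n=16: L (options 14(W), 10(W) are all W)
n=17: L (options 15(W), 11(W) are all W)
n=18: W (go to 16, an L position)
n=19: W (go to 17, an L position)
n=20: L (options 18(W), 14(W) are all W)
n=21: L (options 19(W), 15(W) are all W)
n=22: W (go to 20, an L position)
n=23: W (go to 21, an L position)
n=24: L (options 22(W), 18(W) are all W)
n=25: L (options 23(W), 19(W) are all W)
n=26: W (go to 24, an L position)
L entries with 0 ≤ n ≤ 26: n = 0, 1, 4, 5, 8, 9, 12, 13, 16, 17, 20, 21, 24, 25; that makes 14.

14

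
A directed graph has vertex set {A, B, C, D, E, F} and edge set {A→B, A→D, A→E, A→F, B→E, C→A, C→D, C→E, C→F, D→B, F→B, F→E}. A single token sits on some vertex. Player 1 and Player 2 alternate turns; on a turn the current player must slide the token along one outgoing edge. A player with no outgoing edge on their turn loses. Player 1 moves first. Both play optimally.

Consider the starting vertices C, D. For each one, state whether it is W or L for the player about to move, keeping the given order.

Work bottom-up. With no move the player to move loses. Otherwise the position is W if at least one move leads to an L position for the opponent, and L if every move leads to a W.
Every edge goes from a vertex to one that appears earlier in the order E, B, F, D, A, C, so processing vertices in that order labels each vertex after all of its successors.
E: no outgoing edge → L
B: W (go to E, an L position)
F: W (go to E, an L position)
D: L (sole option B(W) is W)
A: W (go to D, an L position)
C: W (go to D, an L position)

C: W, D: L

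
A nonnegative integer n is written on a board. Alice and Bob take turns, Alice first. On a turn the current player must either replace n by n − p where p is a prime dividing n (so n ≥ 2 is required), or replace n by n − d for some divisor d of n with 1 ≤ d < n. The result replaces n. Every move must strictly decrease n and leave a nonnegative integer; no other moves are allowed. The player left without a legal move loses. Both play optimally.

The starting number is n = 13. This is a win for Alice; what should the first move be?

Move to 0.

Positions with no move are L. A position that does have a move is losing for the player to move precisely when every available move leads to a winning position for the opponent. Fill in the labels:
n=0: no move → L
n=1: no move → L
n=2: reaches L-position 0 → W
n=3: reaches L-position 0 → W
n=4: only reaches 2(W), 3(W), all W → L
n=5: reaches L-position 0 → W
n=6: reaches L-position 4 → W
n=7: reaches L-position 0 → W
n=8: reaches L-position 4 → W
n=9: only reaches 6(W), 8(W), all W → L
n=10: reaches L-position 9 → W
n=11: reaches L-position 0 → W
n=12: reaches L-position 9 → W
n=13: reaches L-position 0 → W
From 13, the L positions reachable in one move are: 0.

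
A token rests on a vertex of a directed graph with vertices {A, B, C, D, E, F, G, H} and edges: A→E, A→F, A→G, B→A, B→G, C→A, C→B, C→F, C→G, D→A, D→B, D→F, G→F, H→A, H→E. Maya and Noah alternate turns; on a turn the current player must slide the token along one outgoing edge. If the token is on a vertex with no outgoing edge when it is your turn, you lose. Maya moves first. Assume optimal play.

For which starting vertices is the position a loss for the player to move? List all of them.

Label each position W (a win for the player to move) or L (a loss). A position with no legal move is L; any other position is W exactly when some move reaches an L, and L when every move reaches a W.
Every edge goes from a vertex to one that appears earlier in the order F, E, G, A, B, D, C, H, so processing vertices in that order labels each vertex after all of its successors.
F: no outgoing edge → L
E: no outgoing edge → L
G: →F(L), so W
A: →E(L), so W
B: →A(W), G(W) — all W, so L
D: →B(L), so W
C: →B(L), so W
H: →E(L), so W
Reading off the rows marked L gives the requested list; there are 3 such vertices.

B, E, F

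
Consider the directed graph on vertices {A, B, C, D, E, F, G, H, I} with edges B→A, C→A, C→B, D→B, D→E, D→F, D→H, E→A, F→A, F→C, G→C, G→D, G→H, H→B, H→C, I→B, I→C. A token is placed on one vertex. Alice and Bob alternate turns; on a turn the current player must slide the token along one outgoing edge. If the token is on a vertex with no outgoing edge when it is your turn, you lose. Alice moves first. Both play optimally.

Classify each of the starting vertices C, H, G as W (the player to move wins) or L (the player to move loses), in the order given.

C: W, H: L, G: W

Build the W/L table. Terminal = L. A non-terminal position is W if it has a move to some L; otherwise it is L.
Every edge goes from a vertex to one that appears earlier in the order A, B, C, H, E, F, D, I, G, so processing vertices in that order labels each vertex after all of its successors.
A: no outgoing edge → L
B: can move to A, which is L ⇒ W
C: can move to A, which is L ⇒ W
H: moves to C(W), B(W); every one is W ⇒ L
E: can move to A, which is L ⇒ W
F: can move to A, which is L ⇒ W
D: can move to H, which is L ⇒ W
I: moves to C(W), B(W); every one is W ⇒ L
G: can move to H, which is L ⇒ W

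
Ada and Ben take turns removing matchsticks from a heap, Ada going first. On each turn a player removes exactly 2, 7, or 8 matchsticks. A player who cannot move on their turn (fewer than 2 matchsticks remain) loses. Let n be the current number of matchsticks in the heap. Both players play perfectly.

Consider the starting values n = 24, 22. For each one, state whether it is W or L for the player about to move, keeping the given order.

Compute win/loss labels from the base case upward. A position with no move is L. Any other position is W if it can reach an L in one move, else L.
n=0: no move → L
n=1: no move → L
n=2: can move to 0, which is L ⇒ W
n=3: can move to 1, which is L ⇒ W
n=4: the only move is to 2(W), a W ⇒ L
n=5: the only move is to 3(W), a W ⇒ L
n=6: can move to 4, which is L ⇒ W
n=7: can move to 5, which is L ⇒ W
n=8: can move to 1, which is L ⇒ W
n=9: can move to 1, which is L ⇒ W
n=10: moves to 8(W), 3(W), 2(W); every one is W ⇒ L
n=11: can move to 4, which is L ⇒ W
n=12: can move to 10, which is L ⇒ W
n=13: can move to 5, which is L ⇒ W
n=14: moves to 12(W), 7(W), 6(W); every one is W ⇒ L
n=15: moves to 13(W), 8(W), 7(W); every one is W ⇒ L
n=16: can move to 14, which is L ⇒ W
n=17: can move to 15, which is L ⇒ W
n=18: can move to 10, which is L ⇒ W
n=19: moves to 17(W), 12(W), 11(W); every one is W ⇒ L
n=20: moves to 18(W), 13(W), 12(W); every one is W ⇒ L
n=21: can move to 19, which is L ⇒ W
n=22: can move to 20, which is L ⇒ W
n=23: can move to 15, which is L ⇒ W
n=24: moves to 22(W), 17(W), 16(W); every one is W ⇒ L

24: L, 22: W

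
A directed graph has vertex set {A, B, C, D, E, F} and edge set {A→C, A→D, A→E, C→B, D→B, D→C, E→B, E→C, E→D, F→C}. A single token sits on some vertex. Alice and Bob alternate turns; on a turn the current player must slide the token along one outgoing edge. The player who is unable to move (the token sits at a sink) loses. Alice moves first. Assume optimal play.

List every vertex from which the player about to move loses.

A, B, F

Compute win/loss labels from the base case upward. A position with no move is L. Any other position is W if it can reach an L in one move, else L.
Every edge goes from a vertex to one that appears earlier in the order B, C, D, E, F, A, so processing vertices in that order labels each vertex after all of its successors.
B: no outgoing edge → L
C: can move to B, which is L ⇒ W
D: can move to B, which is L ⇒ W
E: can move to B, which is L ⇒ W
F: the only move is to C(W), a W ⇒ L
A: moves to E(W), D(W), C(W); every one is W ⇒ L
Reading off the rows marked L gives the requested list; there are 3 such vertices.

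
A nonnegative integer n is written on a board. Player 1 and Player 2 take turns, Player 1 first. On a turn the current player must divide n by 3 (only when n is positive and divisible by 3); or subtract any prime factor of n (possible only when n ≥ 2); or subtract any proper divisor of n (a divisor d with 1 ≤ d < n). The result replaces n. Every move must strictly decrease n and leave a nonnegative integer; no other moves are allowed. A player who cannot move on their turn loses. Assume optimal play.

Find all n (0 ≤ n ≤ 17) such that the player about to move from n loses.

0, 1, 4, 9, 14

Label each position W (a win for the player to move) or L (a loss). A position with no legal move is L; any other position is W exactly when some move reaches an L, and L when every move reaches a W.
n=0: no move → L
n=1: no move → L
n=2: reaches L-position 0 → W
n=3: reaches L-position 0 → W
n=4: only reaches 2(W), 3(W), all W → L
n=5: reaches L-position 0 → W
n=6: reaches L-position 4 → W
n=7: reaches L-position 0 → W
n=8: reaches L-position 4 → W
n=9: only reaches 3(W), 6(W), 8(W), all W → L
n=10: reaches L-position 9 → W
n=11: reaches L-position 0 → W
n=12: reaches L-position 4 → W
n=13: reaches L-position 0 → W
n=14: only reaches 7(W), 12(W), 13(W), all W → L
n=15: reaches L-position 14 → W
n=16: reaches L-position 14 → W
n=17: reaches L-position 0 → W
Reading off the rows marked L gives the requested list; there are 5 such values of n.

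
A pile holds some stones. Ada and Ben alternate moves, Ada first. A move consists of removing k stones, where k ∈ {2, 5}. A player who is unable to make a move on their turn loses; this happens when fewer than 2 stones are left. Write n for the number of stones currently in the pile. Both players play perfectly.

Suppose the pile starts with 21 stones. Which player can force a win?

Ben wins.

Build the W/L table. Terminal = L. A non-terminal position is W if it has a move to some L; otherwise it is L.
n=0: no move → L
n=1: no move → L
n=2: W (go to 0, an L position)
n=3: W (go to 1, an L position)
n=4: L (sole option 2(W) is W)
n=5: W (go to 0, an L position)
n=6: W (go to 4, an L position)
n=7: L (options 5(W), 2(W) are all W)
n=8: L (options 6(W), 3(W) are all W)
n=9: W (go to 7, an L position)
n=10: W (go to 8, an L position)
n=11: L (options 9(W), 6(W) are all W)
n=12: W (go to 7, an L position)
n=13: W (go to 11, an L position)
n=14: L (options 12(W), 9(W) are all W)
n=15: L (options 13(W), 10(W) are all W)
n=16: W (go to 14, an L position)
n=17: W (go to 15, an L position)
n=18: L (options 16(W), 13(W) are all W)
n=19: W (go to 14, an L position)
n=20: W (go to 18, an L position)
n=21: L (options 19(W), 16(W) are all W)
Every move from 21 reaches a W position, so the mover loses.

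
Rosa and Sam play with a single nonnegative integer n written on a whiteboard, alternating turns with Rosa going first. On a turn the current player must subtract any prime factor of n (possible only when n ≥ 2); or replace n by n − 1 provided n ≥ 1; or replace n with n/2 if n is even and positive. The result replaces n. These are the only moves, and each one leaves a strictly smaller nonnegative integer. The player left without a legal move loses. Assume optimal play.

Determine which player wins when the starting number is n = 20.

Sam wins.

Label each position W (a win for the player to move) or L (a loss). A position with no legal move is L; any other position is W exactly when some move reaches an L, and L when every move reaches a W.
n=0: no move → L
n=1: reaches L-position 0 → W
n=2: reaches L-position 0 → W
n=3: reaches L-position 0 → W
n=4: only reaches 2(W), 3(W), all W → L
n=5: reaches L-position 0 → W
n=6: reaches L-position 4 → W
n=7: reaches L-position 0 → W
n=8: reaches L-position 4 → W
n=9: only reaches 6(W), 8(W), all W → L
n=10: reaches L-position 9 → W
n=11: reaches L-position 0 → W
n=12: reaches L-position 9 → W
n=13: reaches L-position 0 → W
n=14: only reaches 7(W), 12(W), 13(W), all W → L
n=15: reaches L-position 14 → W
n=16: reaches L-position 14 → W
n=17: reaches L-position 0 → W
n=18: reaches L-position 9 → W
n=19: reaches L-position 0 → W
n=20: only reaches 10(W), 15(W), 18(W), 19(W), all W → L
Every move from 20 reaches a W position, so the mover loses.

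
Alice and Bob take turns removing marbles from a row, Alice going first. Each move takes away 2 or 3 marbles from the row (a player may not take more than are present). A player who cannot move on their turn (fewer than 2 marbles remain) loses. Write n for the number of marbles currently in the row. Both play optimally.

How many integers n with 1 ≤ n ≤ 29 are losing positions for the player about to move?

11

Use the standard recursion: the mover loses at a terminal position; elsewhere, the mover wins exactly when some move hands the opponent an L position.
n=0: no move → L
n=1: no move → L
n=2: reaches L-position 0 → W
n=3: reaches L-position 1 → W
n=4: reaches L-position 1 → W
n=5: only reaches 3(W), 2(W), all W → L
n=6: only reaches 4(W), 3(W), all W → L
n=7: reaches L-position 5 → W
n=8: reaches L-position 6 → W
n=9: reaches L-position 6 → W
n=10: only reaches 8(W), 7(W), all W → L
n=11: only reaches 9(W), 8(W), all W → L
n=12: reaches L-position 10 → W
n=13: reaches L-position 11 → W
n=14: reaches L-position 11 → W
n=15: only reaches 13(W), 12(W), all W → L
n=16: only reaches 14(W), 13(W), all W → L
n=17: reaches L-position 15 → W
n=18: reaches L-position 16 → W
n=19: reaches L-position 16 → W
n=20: only reaches 18(W), 17(W), all W → L
n=21: only reaches 19(W), 18(W), all W → L
n=22: reaches L-position 20 → W
n=23: reaches L-position 21 → W
n=24: reaches L-position 21 → W
n=25: only reaches 23(W), 22(W), all W → L
n=26: only reaches 24(W), 23(W), all W → L
n=27: reaches L-position 25 → W
n=28: reaches L-position 26 → W
n=29: reaches L-position 26 → W
L entries with 1 ≤ n ≤ 29 (n=0 is outside the asked range and is not counted): n = 1, 5, 6, 10, 11, 15, 16, 20, 21, 25, 26; that makes 11.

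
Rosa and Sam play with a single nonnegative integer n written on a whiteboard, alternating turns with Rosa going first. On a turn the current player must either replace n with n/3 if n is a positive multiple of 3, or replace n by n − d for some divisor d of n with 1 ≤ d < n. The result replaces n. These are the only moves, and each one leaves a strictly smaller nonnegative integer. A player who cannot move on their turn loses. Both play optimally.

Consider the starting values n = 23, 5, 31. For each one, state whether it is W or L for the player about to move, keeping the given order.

Build the W/L table. Terminal = L. A non-terminal position is W if it has a move to some L; otherwise it is L.
n=0: no move → L
n=1: no move → L
n=2: W (go to 1, an L position)
n=3: W (go to 1, an L position)
n=4: L (options 2(W), 3(W) are all W)
n=5: W (go to 4, an L position)
n=6: W (go to 4, an L position)
n=7: L (sole option 6(W) is W)
n=8: W (go to 4, an L position)
n=9: L (options 3(W), 6(W), 8(W) are all W)
n=10: W (go to 9, an L position)
n=11: L (sole option 10(W) is W)
n=12: W (go to 4, an L position)
n=13: L (sole option 12(W) is W)
n=14: W (go to 7, an L position)
n=15: L (options 5(W), 10(W), 12(W), 14(W) are all W)
n=16: W (go to 15, an L position)
n=17: L (sole option 16(W) is W)
n=18: W (go to 9, an L position)
n=19: L (sole option 18(W) is W)
n=20: W (go to 15, an L position)
n=21: W (go to 7, an L position)
n=22: W (go to 11, an L position)
n=23: L (sole option 22(W) is W)
n=24: W (go to 23, an L position)
n=25: L (options 20(W), 24(W) are all W)
n=26: W (go to 13, an L position)
n=27: W (go to 9, an L position)
n=28: L (options 14(W), 21(W), 24(W), 26(W), 27(W) are all W)
n=29: W (go to 28, an L position)
n=30: W (go to 15, an L position)
n=31: L (sole option 30(W) is W)

23: L, 5: W, 31: L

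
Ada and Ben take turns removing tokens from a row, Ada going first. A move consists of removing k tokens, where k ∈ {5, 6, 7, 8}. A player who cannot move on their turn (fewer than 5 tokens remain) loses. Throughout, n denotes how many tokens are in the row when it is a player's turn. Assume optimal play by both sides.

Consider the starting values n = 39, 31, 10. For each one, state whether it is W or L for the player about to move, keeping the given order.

39: L, 31: W, 10: W

Positions with no move are L. A position that does have a move is losing for the player to move precisely when every available move leads to a winning position for the opponent. Fill in the labels:
n=0: no move → L
n=1: no move → L
n=2: no move → L
n=3: no move → L
n=4: no move → L
n=5: W (go to 0, an L position)
n=6: W (go to 1, an L position)
n=7: W (go to 2, an L position)
n=8: W (go to 3, an L position)
n=9: W (go to 4, an L position)
n=10: W (go to 4, an L position)
n=11: W (go to 4, an L position)
n=12: W (go to 4, an L position)
n=13: L (options 8(W), 7(W), 6(W), 5(W) are all W)
n=14: L (options 9(W), 8(W), 7(W), 6(W) are all W)
n=15: L (options 10(W), 9(W), 8(W), 7(W) are all W)
n=16: L (options 11(W), 10(W), 9(W), 8(W) are all W)
n=17: L (options 12(W), 11(W), 10(W), 9(W) are all W)
n=18: W (go to 13, an L position)
n=19: W (go to 14, an L position)
n=20: W (go to 15, an L position)
n=21: W (go to 16, an L position)
n=22: W (go to 17, an L position)
n=23: W (go to 17, an L position)
n=24: W (go to 17, an L position)
n=25: W (go to 17, an L position)
n=26: L (options 21(W), 20(W), 19(W), 18(W) are all W)
n=27: L (options 22(W), 21(W), 20(W), 19(W) are all W)
n=28: L (options 23(W), 22(W), 21(W), 20(W) are all W)
n=29: L (options 24(W), 23(W), 22(W), 21(W) are all W)
n=30: L (options 25(W), 24(W), 23(W), 22(W) are all W)
n=31: W (go to 26, an L position)
n=32: W (go to 27, an L position)
n=33: W (go to 28, an L position)
n=34: W (go to 29, an L position)
n=35: W (go to 30, an L position)
n=36: W (go to 30, an L position)
n=37: W (go to 30, an L position)
n=38: W (go to 30, an L position)
n=39: L (options 34(W), 33(W), 32(W), 31(W) are all W)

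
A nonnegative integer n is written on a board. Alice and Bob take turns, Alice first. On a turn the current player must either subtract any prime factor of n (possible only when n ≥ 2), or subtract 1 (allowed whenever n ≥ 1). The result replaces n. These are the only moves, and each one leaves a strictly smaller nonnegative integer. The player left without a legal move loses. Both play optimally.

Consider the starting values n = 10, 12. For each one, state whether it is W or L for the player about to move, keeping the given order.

Label each position W (a win for the player to move) or L (a loss). A position with no legal move is L; any other position is W exactly when some move reaches an L, and L when every move reaches a W.
n=0: no move → L
n=1: W (go to 0, an L position)
n=2: W (go to 0, an L position)
n=3: W (go to 0, an L position)
n=4: L (options 2(W), 3(W) are all W)
n=5: W (go to 0, an L position)
n=6: W (go to 4, an L position)
n=7: W (go to 0, an L position)
n=8: L (options 6(W), 7(W) are all W)
n=9: W (go to 8, an L position)
n=10: W (go to 8, an L position)
n=11: W (go to 0, an L position)
n=12: L (options 9(W), 10(W), 11(W) are all W)

10: W, 12: L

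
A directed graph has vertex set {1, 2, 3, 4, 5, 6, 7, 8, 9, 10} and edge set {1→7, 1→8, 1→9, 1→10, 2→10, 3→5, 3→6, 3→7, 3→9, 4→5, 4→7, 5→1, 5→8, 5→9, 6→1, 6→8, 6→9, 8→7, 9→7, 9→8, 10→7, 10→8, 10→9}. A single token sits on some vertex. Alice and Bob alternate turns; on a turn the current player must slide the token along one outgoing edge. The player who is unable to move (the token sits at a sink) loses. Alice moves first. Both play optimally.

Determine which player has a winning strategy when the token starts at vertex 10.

Classify positions by backward induction: terminal positions (no move available) are L. From any other position, the mover wins iff some move reaches an L.
Every edge goes from a vertex to one that appears earlier in the order 7, 8, 9, 10, 1, 5, 6, 3, 4, 2, so processing vertices in that order labels each vertex after all of its successors.
7: no outgoing edge → L
8: can move to 7, which is L ⇒ W
9: can move to 7, which is L ⇒ W
10: can move to 7, which is L ⇒ W
1: can move to 7, which is L ⇒ W
5: moves to 1(W), 9(W), 8(W); every one is W ⇒ L
6: moves to 1(W), 9(W), 8(W); every one is W ⇒ L
3: can move to 6, which is L ⇒ W
4: can move to 5, which is L ⇒ W
2: the only move is to 10(W), a W ⇒ L
The starting position 10 is W: Alice should move to 7, handing over an L position.

Alice wins.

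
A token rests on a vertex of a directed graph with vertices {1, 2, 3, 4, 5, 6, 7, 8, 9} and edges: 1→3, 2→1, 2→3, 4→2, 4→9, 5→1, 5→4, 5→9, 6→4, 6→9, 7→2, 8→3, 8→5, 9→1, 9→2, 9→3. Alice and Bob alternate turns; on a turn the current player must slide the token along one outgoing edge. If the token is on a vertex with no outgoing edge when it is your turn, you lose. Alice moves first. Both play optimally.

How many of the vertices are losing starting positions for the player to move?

3

Build the W/L table. Terminal = L. A non-terminal position is W if it has a move to some L; otherwise it is L.
Every edge goes from a vertex to one that appears earlier in the order 3, 1, 2, 9, 4, 5, 8, 6, 7, so processing vertices in that order labels each vertex after all of its successors.
3: no outgoing edge → L
1: reaches L-position 3 → W
2: reaches L-position 3 → W
9: reaches L-position 3 → W
4: only reaches 9(W), 2(W), all W → L
5: reaches L-position 4 → W
8: reaches L-position 3 → W
6: reaches L-position 4 → W
7: only reaches 2(W), which is W → L
The L vertices are 3, 4, 7; that is 3 in all.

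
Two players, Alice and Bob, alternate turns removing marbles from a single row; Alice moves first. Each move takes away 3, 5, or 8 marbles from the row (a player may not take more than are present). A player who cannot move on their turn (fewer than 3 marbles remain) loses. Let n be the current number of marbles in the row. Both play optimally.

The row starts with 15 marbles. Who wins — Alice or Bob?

Compute win/loss labels from the base case upward. A position with no move is L. Any other position is W if it can reach an L in one move, else L.
n=0: no move → L
n=1: no move → L
n=2: no move → L
n=3: can move to 0, which is L ⇒ W
n=4: can move to 1, which is L ⇒ W
n=5: can move to 2, which is L ⇒ W
n=6: can move to 1, which is L ⇒ W
n=7: can move to 2, which is L ⇒ W
n=8: can move to 0, which is L ⇒ W
n=9: can move to 1, which is L ⇒ W
n=10: can move to 2, which is L ⇒ W
n=11: moves to 8(W), 6(W), 3(W); every one is W ⇒ L
n=12: moves to 9(W), 7(W), 4(W); every one is W ⇒ L
n=13: moves to 10(W), 8(W), 5(W); every one is W ⇒ L
n=14: can move to 11, which is L ⇒ W
n=15: can move to 12, which is L ⇒ W
The starting position 15 is W: Alice should remove 3, leaving 12, handing over an L position.

Alice wins.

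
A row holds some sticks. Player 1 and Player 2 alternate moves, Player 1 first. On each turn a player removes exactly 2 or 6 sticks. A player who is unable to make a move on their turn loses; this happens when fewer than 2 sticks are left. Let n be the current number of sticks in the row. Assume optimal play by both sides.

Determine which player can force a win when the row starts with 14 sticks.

Player 1 wins.

Positions with no move are L. A position that does have a move is losing for the player to move precisely when every available move leads to a winning position for the opponent. Fill in the labels:
n=0: no move → L
n=1: no move → L
n=2: can move to 0, which is L ⇒ W
n=3: can move to 1, which is L ⇒ W
n=4: the only move is to 2(W), a W ⇒ L
n=5: the only move is to 3(W), a W ⇒ L
n=6: can move to 4, which is L ⇒ W
n=7: can move to 5, which is L ⇒ W
n=8: moves to 6(W), 2(W); every one is W ⇒ L
n=9: moves to 7(W), 3(W); every one is W ⇒ L
n=10: can move to 8, which is L ⇒ W
n=11: can move to 9, which is L ⇒ W
n=12: moves to 10(W), 6(W); every one is W ⇒ L
n=13: moves to 11(W), 7(W); every one is W ⇒ L
n=14: can move to 12, which is L ⇒ W
The starting position 14 is W: Player 1 should remove 2, leaving 12, handing over an L position.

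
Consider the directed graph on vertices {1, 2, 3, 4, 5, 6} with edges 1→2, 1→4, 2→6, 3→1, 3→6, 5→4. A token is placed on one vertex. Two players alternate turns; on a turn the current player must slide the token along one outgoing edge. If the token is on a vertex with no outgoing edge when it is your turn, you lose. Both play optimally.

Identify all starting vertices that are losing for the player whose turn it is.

Use the standard recursion: the mover loses at a terminal position; elsewhere, the mover wins exactly when some move hands the opponent an L position.
Every edge goes from a vertex to one that appears earlier in the order 4, 6, 2, 5, 1, 3, so processing vertices in that order labels each vertex after all of its successors.
4: no outgoing edge → L
6: no outgoing edge → L
2: →6(L), so W
5: →4(L), so W
1: →4(L), so W
3: →6(L), so W
Reading off the rows marked L gives the requested list; there are 2 such vertices.

4, 6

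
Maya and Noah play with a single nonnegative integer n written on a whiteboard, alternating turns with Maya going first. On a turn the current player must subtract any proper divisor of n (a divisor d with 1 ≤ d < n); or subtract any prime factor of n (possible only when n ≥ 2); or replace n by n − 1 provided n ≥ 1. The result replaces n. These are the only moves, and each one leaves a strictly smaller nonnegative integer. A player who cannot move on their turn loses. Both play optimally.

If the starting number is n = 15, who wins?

Maya wins.

Work bottom-up. With no move the player to move loses. Otherwise the position is W if at least one move leads to an L position for the opponent, and L if every move leads to a W.
n=0: no move → L
n=1: reaches L-position 0 → W
n=2: reaches L-position 0 → W
n=3: reaches L-position 0 → W
n=4: only reaches 2(W), 3(W), all W → L
n=5: reaches L-position 0 → W
n=6: reaches L-position 4 → W
n=7: reaches L-position 0 → W
n=8: reaches L-position 4 → W
n=9: only reaches 6(W), 8(W), all W → L
n=10: reaches L-position 9 → W
n=11: reaches L-position 0 → W
n=12: reaches L-position 9 → W
n=13: reaches L-position 0 → W
n=14: only reaches 7(W), 12(W), 13(W), all W → L
n=15: reaches L-position 14 → W
From 15 Maya can move to 14, reaching an L position.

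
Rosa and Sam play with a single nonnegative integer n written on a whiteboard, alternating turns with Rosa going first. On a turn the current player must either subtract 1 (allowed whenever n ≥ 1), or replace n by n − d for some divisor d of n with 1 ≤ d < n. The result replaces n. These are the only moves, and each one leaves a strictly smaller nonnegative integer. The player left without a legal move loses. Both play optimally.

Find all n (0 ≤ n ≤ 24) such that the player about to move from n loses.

0, 2, 5, 7, 9, 11, 13, 15, 17, 19, 21, 23

Work bottom-up. With no move the player to move loses. Otherwise the position is W if at least one move leads to an L position for the opponent, and L if every move leads to a W.
n=0: no move → L
n=1: →0(L), so W
n=2: →1(W) only, which is W, so L
n=3: →2(L), so W
n=4: →2(L), so W
n=5: →4(W) only, which is W, so L
n=6: →5(L), so W
n=7: →6(W) only, which is W, so L
n=8: →7(L), so W
n=9: →6(W), 8(W) — all W, so L
n=10: →5(L), so W
n=11: →10(W) only, which is W, so L
n=12: →9(L), so W
n=13: →12(W) only, which is W, so L
n=14: →7(L), so W
n=15: →10(W), 12(W), 14(W) — all W, so L
n=16: →15(L), so W
n=17: →16(W) only, which is W, so L
n=18: →9(L), so W
n=19: →18(W) only, which is W, so L
n=20: →15(L), so W
n=21: →14(W), 18(W), 20(W) — all W, so L
n=22: →11(L), so W
n=23: →22(W) only, which is W, so L
n=24: →21(L), so W
The losing starting values of n are exactly the entries labelled L in this table (12 of them).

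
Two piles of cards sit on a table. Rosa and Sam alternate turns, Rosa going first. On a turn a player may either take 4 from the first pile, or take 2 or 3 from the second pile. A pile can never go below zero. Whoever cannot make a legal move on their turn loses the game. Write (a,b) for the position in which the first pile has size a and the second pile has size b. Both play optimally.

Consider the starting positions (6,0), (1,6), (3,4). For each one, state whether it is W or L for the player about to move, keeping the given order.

Use the standard recursion: the mover loses at a terminal position; elsewhere, the mover wins exactly when some move hands the opponent an L position.
No move ever increases a pile, so every position that can arise here has a ≤ 6 and b ≤ 6; it is enough to label the cells with 0 ≤ a ≤ 6 and 0 ≤ b ≤ 6.
Every move lowers a or b (never raises either), so fill the grid row by row in increasing a, and left to right within a row: each cell's successors are then already labelled.
      b=0  b=1  b=2  b=3  b=4  b=5  b=6
a=0:    L    L    W    W    W    L    L
a=1:    L    L    W    W    W    L    L
a=2:    L    L    W    W    W    L    L
a=3:    L    L    W    W    W    L    L
a=4:    W    W    L    L    W    W    W
a=5:    W    W    L    L    W    W    W
a=6:    W    W    L    L    W    W    W
Cells with no legal move (terminal, hence L): (0,0), (0,1), (1,0), (1,1), (2,0), (2,1), (3,0), (3,1).
The remaining L cells, each justified by listing all of its moves:
(0,5): only reaches (0,3)(W), (0,2)(W), all W → L
(0,6): only reaches (0,4)(W), (0,3)(W), all W → L
(1,5): only reaches (1,3)(W), (1,2)(W), all W → L
(1,6): only reaches (1,4)(W), (1,3)(W), all W → L
(2,5): only reaches (2,3)(W), (2,2)(W), all W → L
(2,6): only reaches (2,4)(W), (2,3)(W), all W → L
(3,5): only reaches (3,3)(W), (3,2)(W), all W → L
(3,6): only reaches (3,4)(W), (3,3)(W), all W → L
(4,2): only reaches (0,2)(W), (4,0)(W), all W → L
(4,3): only reaches (0,3)(W), (4,1)(W), (4,0)(W), all W → L
(5,2): only reaches (1,2)(W), (5,0)(W), all W → L
(5,3): only reaches (1,3)(W), (5,1)(W), (5,0)(W), all W → L
(6,2): only reaches (2,2)(W), (6,0)(W), all W → L
(6,3): only reaches (2,3)(W), (6,1)(W), (6,0)(W), all W → L
Every other cell has at least one move into one of the L cells above, so it is W.
(6,0): the move to (2,0) reaches an L cell, so W
(1,6): one of the L cells justified above, so L
(3,4): the move to (3,1) reaches an L cell, so W

(6,0): W, (1,6): L, (3,4): W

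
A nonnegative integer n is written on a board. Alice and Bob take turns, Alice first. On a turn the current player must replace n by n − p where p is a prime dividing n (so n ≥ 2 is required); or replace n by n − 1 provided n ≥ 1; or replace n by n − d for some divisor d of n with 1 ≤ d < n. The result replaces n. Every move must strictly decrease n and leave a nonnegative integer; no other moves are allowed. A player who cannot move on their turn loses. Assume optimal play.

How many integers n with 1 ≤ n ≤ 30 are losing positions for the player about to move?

5

Classify positions by backward induction: terminal positions (no move available) are L. From any other position, the mover wins iff some move reaches an L.
n=0: no move → L
n=1: W (go to 0, an L position)
n=2: W (go to 0, an L position)
n=3: W (go to 0, an L position)
n=4: L (options 2(W), 3(W) are all W)
n=5: W (go to 0, an L position)
n=6: W (go to 4, an L position)
n=7: W (go to 0, an L position)
n=8: W (go to 4, an L position)
n=9: L (options 6(W), 8(W) are all W)
n=10: W (go to 9, an L position)
n=11: W (go to 0, an L position)
n=12: W (go to 9, an L position)
n=13: W (go to 0, an L position)
n=14: L (options 7(W), 12(W), 13(W) are all W)
n=15: W (go to 14, an L position)
n=16: W (go to 14, an L position)
n=17: W (go to 0, an L position)
n=18: W (go to 9, an L position)
n=19: W (go to 0, an L position)
n=20: L (options 10(W), 15(W), 16(W), 18(W), 19(W) are all W)
n=21: W (go to 14, an L position)
n=22: W (go to 20, an L position)
n=23: W (go to 0, an L position)
n=24: W (go to 20, an L position)
n=25: W (go to 20, an L position)
n=26: L (options 13(W), 24(W), 25(W) are all W)
n=27: W (go to 26, an L position)
n=28: W (go to 14, an L position)
n=29: W (go to 0, an L position)
n=30: W (go to 20, an L position)
L entries with 1 ≤ n ≤ 30 (n=0 is outside the asked range and is not counted): n = 4, 9, 14, 20, 26; that makes 5.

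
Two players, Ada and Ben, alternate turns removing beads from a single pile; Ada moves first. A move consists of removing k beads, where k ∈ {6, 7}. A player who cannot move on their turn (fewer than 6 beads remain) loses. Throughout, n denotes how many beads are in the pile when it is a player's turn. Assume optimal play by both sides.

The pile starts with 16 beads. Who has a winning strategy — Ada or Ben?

Use the standard recursion: the mover loses at a terminal position; elsewhere, the mover wins exactly when some move hands the opponent an L position.
n=0: no move → L
n=1: no move → L
n=2: no move → L
n=3: no move → L
n=4: no move → L
n=5: no move → L
n=6: reaches L-position 0 → W
n=7: reaches L-position 1 → W
n=8: reaches L-position 2 → W
n=9: reaches L-position 3 → W
n=10: reaches L-position 4 → W
n=11: reaches L-position 5 → W
n=12: reaches L-position 5 → W
n=13: only reaches 7(W), 6(W), all W → L
n=14: only reaches 8(W), 7(W), all W → L
n=15: only reaches 9(W), 8(W), all W → L
n=16: only reaches 10(W), 9(W), all W → L
The starting position 16 is L: whatever Ada does, the opponent receives a W position.

Ben wins.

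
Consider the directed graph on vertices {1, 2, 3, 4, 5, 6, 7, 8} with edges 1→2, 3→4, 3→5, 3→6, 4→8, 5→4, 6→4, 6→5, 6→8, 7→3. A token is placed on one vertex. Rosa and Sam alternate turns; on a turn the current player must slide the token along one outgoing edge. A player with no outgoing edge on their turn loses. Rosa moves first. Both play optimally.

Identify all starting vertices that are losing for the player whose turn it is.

2, 5, 7, 8

Use the standard recursion: the mover loses at a terminal position; elsewhere, the mover wins exactly when some move hands the opponent an L position.
Every edge goes from a vertex to one that appears earlier in the order 2, 8, 4, 5, 1, 6, 3, 7, so processing vertices in that order labels each vertex after all of its successors.
2: no outgoing edge → L
8: no outgoing edge → L
4: reaches L-position 8 → W
5: only reaches 4(W), which is W → L
1: reaches L-position 2 → W
6: reaches L-position 5 → W
3: reaches L-position 5 → W
7: only reaches 3(W), which is W → L
The losing starting vertices are exactly the entries labelled L in this table (4 of them).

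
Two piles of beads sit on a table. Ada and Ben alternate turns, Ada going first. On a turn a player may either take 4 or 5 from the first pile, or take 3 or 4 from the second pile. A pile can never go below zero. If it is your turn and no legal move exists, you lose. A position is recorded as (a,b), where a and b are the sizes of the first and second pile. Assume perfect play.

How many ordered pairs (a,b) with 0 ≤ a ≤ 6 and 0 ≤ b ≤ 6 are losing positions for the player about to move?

21

Label each position W (a win for the player to move) or L (a loss). A position with no legal move is L; any other position is W exactly when some move reaches an L, and L when every move reaches a W.
Every move lowers a or b (never raises either), so fill the grid row by row in increasing a, and left to right within a row: each cell's successors are then already labelled.
      b=0  b=1  b=2  b=3  b=4  b=5  b=6
a=0:    L    L    L    W    W    W    W
a=1:    L    L    L    W    W    W    W
a=2:    L    L    L    W    W    W    W
a=3:    L    L    L    W    W    W    W
a=4:    W    W    W    L    L    L    W
a=5:    W    W    W    L    L    L    W
a=6:    W    W    W    L    L    L    W
Cells with no legal move (terminal, hence L): (0,0), (0,1), (0,2), (1,0), (1,1), (1,2), (2,0), (2,1), (2,2), (3,0), (3,1), (3,2).
The remaining L cells, each justified by listing all of its moves:
(4,3): only reaches (0,3)(W), (4,0)(W), all W → L
(4,4): only reaches (0,4)(W), (4,1)(W), (4,0)(W), all W → L
(4,5): only reaches (0,5)(W), (4,2)(W), (4,1)(W), all W → L
(5,3): only reaches (1,3)(W), (0,3)(W), (5,0)(W), all W → L
(5,4): only reaches (1,4)(W), (0,4)(W), (5,1)(W), (5,0)(W), all W → L
(5,5): only reaches (1,5)(W), (0,5)(W), (5,2)(W), (5,1)(W), all W → L
(6,3): only reaches (2,3)(W), (1,3)(W), (6,0)(W), all W → L
(6,4): only reaches (2,4)(W), (1,4)(W), (6,1)(W), (6,0)(W), all W → L
(6,5): only reaches (2,5)(W), (1,5)(W), (6,2)(W), (6,1)(W), all W → L
Every other cell has at least one move into one of the L cells above, so it is W.
L cells per row: a=0: 3, a=1: 3, a=2: 3, a=3: 3, a=4: 3, a=5: 3, a=6: 3; total 21.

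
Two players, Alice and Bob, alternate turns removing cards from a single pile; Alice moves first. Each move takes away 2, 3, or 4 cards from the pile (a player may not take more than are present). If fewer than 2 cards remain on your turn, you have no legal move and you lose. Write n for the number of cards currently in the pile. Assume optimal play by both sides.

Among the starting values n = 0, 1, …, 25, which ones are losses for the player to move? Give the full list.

Label each position W (a win for the player to move) or L (a loss). A position with no legal move is L; any other position is W exactly when some move reaches an L, and L when every move reaches a W.
n=0: no move → L
n=1: no move → L
n=2: reaches L-position 0 → W
n=3: reaches L-position 1 → W
n=4: reaches L-position 1 → W
n=5: reaches L-position 1 → W
n=6: only reaches 4(W), 3(W), 2(W), all W → L
n=7: only reaches 5(W), 4(W), 3(W), all W → L
n=8: reaches L-position 6 → W
n=9: reaches L-position 7 → W
n=10: reaches L-position 7 → W
n=11: reaches L-position 7 → W
n=12: only reaches 10(W), 9(W), 8(W), all W → L
n=13: only reaches 11(W), 10(W), 9(W), all W → L
n=14: reaches L-position 12 → W
n=15: reaches L-position 13 → W
n=16: reaches L-position 13 → W
n=17: reaches L-position 13 → W
n=18: only reaches 16(W), 15(W), 14(W), all W → L
n=19: only reaches 17(W), 16(W), 15(W), all W → L
n=20: reaches L-position 18 → W
n=21: reaches L-position 19 → W
n=22: reaches L-position 19 → W
n=23: reaches L-position 19 → W
n=24: only reaches 22(W), 21(W), 20(W), all W → L
n=25: only reaches 23(W), 22(W), 21(W), all W → L
Reading off the rows marked L gives the requested list; there are 10 such values of n.

0, 1, 6, 7, 12, 13, 18, 19, 24, 25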